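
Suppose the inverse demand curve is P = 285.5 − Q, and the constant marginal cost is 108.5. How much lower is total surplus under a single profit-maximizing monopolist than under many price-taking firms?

Competitive firms price at marginal cost: P = 108.5, giving Q = 177.
CS = ½·(285.5 − 108.5)·177 = 15664.5; PS = (108.5 − 108.5)·177 = 0; TS = 15664.5.
A monopolist chooses Q where MR = MC. MR = 285.5 − 2Q; setting this equal to 108.5 gives Q = 88.5 and P = 197.
CS = ½·(285.5 − 197)·88.5 = 3916.125; PS = (197 − 108.5)·88.5 = 7832.25; TS = 11748.375.
Change in total surplus: 11748.375 − 15664.5 = −3916.125.

TS falls by 3916.125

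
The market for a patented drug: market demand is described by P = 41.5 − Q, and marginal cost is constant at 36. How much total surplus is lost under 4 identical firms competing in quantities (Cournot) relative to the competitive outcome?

DWL = 0.605

Perfect competition: P = MC = 36, so 41.5 − Q = 36 and Q = 5.5.
Cournot with 4 identical firms: the symmetric best-response condition is 41.5 − 5q = 36. Each firm produces q = 1.1, total output Q = 4.4, price P = 37.1.
DWL is the triangle between Q = 4.4 and Q = 5.5: ½·(5.5 − 4.4)·(37.1 − 36) = 0.605.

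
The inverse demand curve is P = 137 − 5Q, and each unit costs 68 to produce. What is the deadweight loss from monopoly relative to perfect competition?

Under competition P = MC = 68, so Q = (137 − 68)/5 = 13.8.
The monopolist equates marginal revenue to marginal cost: 137 − 10Q = 68, so Q = 6.9. From demand, P = 102.5.
DWL is the triangle between Q = 6.9 and Q = 13.8: ½·(13.8 − 6.9)·(102.5 − 68) = 119.025.

DWL = 119.025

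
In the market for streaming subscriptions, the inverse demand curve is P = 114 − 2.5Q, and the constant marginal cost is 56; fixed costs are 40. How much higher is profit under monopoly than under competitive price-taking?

Profit rises by 336.4

Competitive firms price at marginal cost: P = 56, giving Q = 23.2.
Profit = (56 − 56)·23.2 − 40 = −40.
Monopoly sets MR = MC: 114 − 5Q = 56 ⇒ Q = 11.6, P = 114 − 2.5·11.6 = 85.
Profit = (85 − 56)·11.6 − 40 = 296.4.
Change in profit: 296.4 − −40 = 336.4.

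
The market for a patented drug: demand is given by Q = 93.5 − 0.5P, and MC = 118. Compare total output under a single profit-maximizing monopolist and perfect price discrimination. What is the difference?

Inverting demand: P = 187 − 2Q.
The monopolist equates marginal revenue to marginal cost: 187 − 4Q = 118, so Q = 17.25. From demand, P = 152.5.
With perfect price discrimination, output is the efficient level Q = 34.5 (where demand meets MC), but every buyer pays their willingness to pay: CS = 0 and PS = total surplus.
Change in total output: 34.5 − 17.25 = 17.25.

Total output rises by 17.25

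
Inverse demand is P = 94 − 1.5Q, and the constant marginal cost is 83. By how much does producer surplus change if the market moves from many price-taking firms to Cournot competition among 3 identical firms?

Producer surplus rises by 15.125

Perfect competition: P = MC = 83, so 94 − 1.5Q = 83 and Q = 22/3.
PS = (83 − 83)·22/3 = 0.
Cournot with 3 identical firms: the symmetric best-response condition is 94 − 6q = 83. Each firm produces q = 11/6, total output Q = 5.5, price P = 85.75.
PS = (85.75 − 83)·5.5 = 15.125.
Change in producer surplus: 15.125 − 0 = 15.125.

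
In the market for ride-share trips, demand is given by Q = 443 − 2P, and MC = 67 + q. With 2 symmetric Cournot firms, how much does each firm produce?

q_i = 61.8

Inverting demand: P = 221.5 − 0.5Q.
In a 2-firm Cournot equilibrium, symmetry and the first-order condition give q = (221.5 − 67)/(2.5) = 61.8. So Q = 123.6 and P = 159.7.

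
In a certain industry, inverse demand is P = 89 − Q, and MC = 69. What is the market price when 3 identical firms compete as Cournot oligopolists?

P = 74

In a 3-firm Cournot equilibrium, symmetry and the first-order condition give q = (89 − 69)/(4) = 5. So Q = 15 and P = 74.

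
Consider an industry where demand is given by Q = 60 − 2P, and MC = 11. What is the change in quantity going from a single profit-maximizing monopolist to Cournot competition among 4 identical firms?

Inverting demand: P = 30 − 0.5Q.
The monopolist equates marginal revenue to marginal cost: 30 − Q = 11, so Q = 19. From demand, P = 20.5.
Cournot with 4 identical firms: the symmetric best-response condition is 30 − 2.5q = 11. Each firm produces q = 7.6, total output Q = 30.4, price P = 14.8.
Change in quantity: 30.4 − 19 = 11.4.

Quantity rises by 11.4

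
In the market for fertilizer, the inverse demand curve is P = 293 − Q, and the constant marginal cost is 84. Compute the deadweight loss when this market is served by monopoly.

Under competition P = MC = 84, so Q = (293 − 84)/1 = 209.
A monopolist chooses Q where MR = MC. MR = 293 − 2Q; setting this equal to 84 gives Q = 104.5 and P = 188.5.
DWL is the triangle between Q = 104.5 and Q = 209: ½·(209 − 104.5)·(188.5 − 84) = 5460.125.

DWL = 5460.125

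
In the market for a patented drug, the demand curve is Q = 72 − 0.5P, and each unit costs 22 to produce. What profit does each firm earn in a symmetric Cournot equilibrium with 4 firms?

π_i = 297.68

Inverting demand: P = 144 − 2Q.
Cournot with 4 identical firms: the symmetric best-response condition is 144 − 10q = 22. Each firm produces q = 12.2, total output Q = 48.8, price P = 46.4.
Each firm's profit = (46.4 − 22)·12.2 = 297.68.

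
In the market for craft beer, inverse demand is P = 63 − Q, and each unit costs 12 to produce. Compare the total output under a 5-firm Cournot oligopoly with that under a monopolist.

Cournot: Q = 42.5; Monopoly: Q = 25.5

With 5 symmetric Cournot firms, each firm's FOC gives 63 − 6q = 12, so q = 8.5, Q = 5·8.5 = 42.5, and P = 20.5.
The monopolist equates marginal revenue to marginal cost: 63 − 2Q = 12, so Q = 25.5. From demand, P = 37.5.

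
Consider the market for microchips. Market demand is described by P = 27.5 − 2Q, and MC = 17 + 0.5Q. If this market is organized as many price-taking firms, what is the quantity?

Under competition P = MC: 27.5 − 2Q = 17 + 0.5Q ⇒ Q = 4.2, P = 19.1.

Q = 4.2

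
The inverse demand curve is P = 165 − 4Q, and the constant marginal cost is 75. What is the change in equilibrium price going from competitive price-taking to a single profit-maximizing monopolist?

Equilibrium price rises by 45

Perfect competition: P = MC = 75, so 165 − 4Q = 75 and Q = 22.5.
The monopolist equates marginal revenue to marginal cost: 165 − 8Q = 75, so Q = 11.25. From demand, P = 120.
Change in equilibrium price: 120 − 75 = 45.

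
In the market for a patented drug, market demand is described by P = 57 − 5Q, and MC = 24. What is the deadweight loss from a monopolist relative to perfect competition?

DWL = 27.225

Competitive firms price at marginal cost: P = 24, giving Q = 6.6.
The monopolist equates marginal revenue to marginal cost: 57 − 10Q = 24, so Q = 3.3. From demand, P = 40.5.
DWL is the triangle between Q = 3.3 and Q = 6.6: ½·(6.6 − 3.3)·(40.5 − 24) = 27.225.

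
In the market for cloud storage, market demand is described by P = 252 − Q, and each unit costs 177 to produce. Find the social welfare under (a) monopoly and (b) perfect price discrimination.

The monopolist equates marginal revenue to marginal cost: 252 − 2Q = 177, so Q = 37.5. From demand, P = 214.5.
CS = ½·(252 − 214.5)·37.5 = 703.125; PS = (214.5 − 177)·37.5 = 1406.25; TS = 2109.375.
A perfectly discriminating monopolist sells every unit with P(Q) ≥ MC(Q), so output equals the competitive quantity Q = 75. Each buyer pays their reservation price, so CS = 0 and the firm captures all surplus.
TS = 2812.5 (equal to competitive TS).

Monopoly: TS = 2109.375; Perfect PD: TS = 2812.5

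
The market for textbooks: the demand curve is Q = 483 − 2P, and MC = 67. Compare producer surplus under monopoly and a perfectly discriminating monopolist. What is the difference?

Producer surplus rises by 15225.125

Inverting demand: P = 241.5 − 0.5Q.
A monopolist chooses Q where MR = MC. MR = 241.5 − Q; setting this equal to 67 gives Q = 174.5 and P = 154.25.
PS = (154.25 − 67)·174.5 = 15225.125.
With perfect price discrimination, output is the efficient level Q = 349 (where demand meets MC), but every buyer pays their willingness to pay: CS = 0 and PS = total surplus.
PS = ½·(241.5 − 67)·349 = 30450.25.
Change in producer surplus: 30450.25 − 15225.125 = 15225.125.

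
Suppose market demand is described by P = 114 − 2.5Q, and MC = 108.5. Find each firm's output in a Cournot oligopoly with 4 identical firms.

q_i = 0.44

Cournot with 4 identical firms: the symmetric best-response condition is 114 − 12.5q = 108.5. Each firm produces q = 0.44, total output Q = 1.76, price P = 109.6.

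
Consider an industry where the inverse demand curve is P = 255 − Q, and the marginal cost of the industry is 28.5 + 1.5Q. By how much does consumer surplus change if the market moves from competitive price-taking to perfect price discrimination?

CS falls by 4104.18

Competitive equilibrium sets price equal to marginal cost: 255 − Q = 28.5 + 1.5Q, so Q = 90.6 and P = 164.4.
CS = ½·(255 − 164.4)·90.6 = 4104.18.
Under first-degree price discrimination the firm charges each unit its demand price and produces up to where P = MC, i.e. Q = 90.6. Consumer surplus is zero; producer surplus equals total surplus.
CS = 0.
Change in consumer surplus: 0 − 4104.18 = −4104.18.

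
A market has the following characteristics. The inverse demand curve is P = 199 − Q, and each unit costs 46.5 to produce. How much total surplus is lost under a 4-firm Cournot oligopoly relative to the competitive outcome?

DWL = 465.125

Under competition P = MC = 46.5, so Q = (199 − 46.5)/1 = 152.5.
In a 4-firm Cournot equilibrium, symmetry and the first-order condition give q = (199 − 46.5)/(5) = 30.5. So Q = 122 and P = 77.
DWL is the triangle between Q = 122 and Q = 152.5: ½·(152.5 − 122)·(77 − 46.5) = 465.125.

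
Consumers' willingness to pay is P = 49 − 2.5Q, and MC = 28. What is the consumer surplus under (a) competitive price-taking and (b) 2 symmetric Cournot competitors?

Under competition P = MC = 28, so Q = (49 − 28)/2.5 = 8.4.
CS = ½·(49 − 28)·8.4 = 88.2.
In a 2-firm Cournot equilibrium, symmetry and the first-order condition give q = (49 − 28)/(7.5) = 2.8. So Q = 5.6 and P = 35.
CS = ½·(49 − 35)·5.6 = 39.2.

Competition: CS = 88.2; Cournot: CS = 39.2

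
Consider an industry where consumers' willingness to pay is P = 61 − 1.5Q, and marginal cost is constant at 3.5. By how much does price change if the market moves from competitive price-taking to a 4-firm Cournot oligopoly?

Perfect competition: P = MC = 3.5, so 61 − 1.5Q = 3.5 and Q = 115/3.
With 4 symmetric Cournot firms, each firm's FOC gives 61 − 7.5q = 3.5, so q = 23/3, Q = 4·23/3 = 92/3, and P = 15.
Change in price: 15 − 3.5 = 11.5.

P rises by 11.5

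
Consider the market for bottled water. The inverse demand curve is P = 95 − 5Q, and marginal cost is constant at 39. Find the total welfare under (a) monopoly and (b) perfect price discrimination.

A monopolist chooses Q where MR = MC. MR = 95 − 10Q; setting this equal to 39 gives Q = 5.6 and P = 67.
CS = ½·(95 − 67)·5.6 = 78.4; PS = (67 − 39)·5.6 = 156.8; TS = 235.2.
With perfect price discrimination, output is the efficient level Q = 11.2 (where demand meets MC), but every buyer pays their willingness to pay: CS = 0 and PS = total surplus.
TS = 313.6 (equal to competitive TS).

Monopoly: TS = 235.2; Perfect PD: TS = 313.6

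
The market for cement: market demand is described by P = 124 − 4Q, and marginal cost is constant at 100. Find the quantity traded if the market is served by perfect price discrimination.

Q = 6

A perfectly discriminating monopolist sells every unit with P(Q) ≥ MC(Q), so output equals the competitive quantity Q = 6. Each buyer pays their reservation price, so CS = 0 and the firm captures all surplus.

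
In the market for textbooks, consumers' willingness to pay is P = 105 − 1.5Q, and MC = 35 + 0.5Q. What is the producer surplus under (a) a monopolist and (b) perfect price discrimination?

Monopoly: PS = 700; Perfect PD: PS = 1225

Monopoly sets MR = MC: 105 − 3Q = 35 + 0.5Q ⇒ Q = 20, P = 105 − 1.5·20 = 75.
PS = P·Q − VC(Q) = 75·20 − (35·20 + ½·0.5·20²) = 700.
With perfect price discrimination, output is the efficient level Q = 35 (where demand meets MC), but every buyer pays their willingness to pay: CS = 0 and PS = total surplus.
PS = ½·(105 − 35)·35 = 1225.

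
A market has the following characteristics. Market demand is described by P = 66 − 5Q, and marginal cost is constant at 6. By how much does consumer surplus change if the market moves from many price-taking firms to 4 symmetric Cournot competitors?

Consumer surplus falls by 129.6

Competitive firms price at marginal cost: P = 6, giving Q = 12.
CS = ½·(66 − 6)·12 = 360.
In a 4-firm Cournot equilibrium, symmetry and the first-order condition give q = (66 − 6)/(25) = 2.4. So Q = 9.6 and P = 18.
CS = ½·(66 − 18)·9.6 = 230.4.
Change in consumer surplus: 230.4 − 360 = −129.6.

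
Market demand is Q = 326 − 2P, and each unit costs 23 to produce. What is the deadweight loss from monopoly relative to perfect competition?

DWL = 4900

Inverting demand: P = 163 − 0.5Q.
Perfect competition: P = MC = 23, so 163 − 0.5Q = 23 and Q = 280.
Monopoly sets MR = MC: 163 − Q = 23 ⇒ Q = 140, P = 163 − 0.5·140 = 93.
DWL is the triangle between Q = 140 and Q = 280: ½·(280 − 140)·(93 − 23) = 4900.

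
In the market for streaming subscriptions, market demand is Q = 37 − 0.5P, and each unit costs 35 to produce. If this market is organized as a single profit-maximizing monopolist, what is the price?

P = 54.5

Inverting demand: P = 74 − 2Q.
The monopolist equates marginal revenue to marginal cost: 74 − 4Q = 35, so Q = 9.75. From demand, P = 54.5.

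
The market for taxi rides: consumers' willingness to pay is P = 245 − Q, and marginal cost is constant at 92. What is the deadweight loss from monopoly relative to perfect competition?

Perfect competition: P = MC = 92, so 245 − Q = 92 and Q = 153.
A monopolist chooses Q where MR = MC. MR = 245 − 2Q; setting this equal to 92 gives Q = 76.5 and P = 168.5.
DWL is the triangle between Q = 76.5 and Q = 153: ½·(153 − 76.5)·(168.5 − 92) = 2926.125.

DWL = 2926.125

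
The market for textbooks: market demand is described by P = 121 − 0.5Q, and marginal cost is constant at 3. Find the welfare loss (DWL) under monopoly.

DWL = 3481

Under competition P = MC = 3, so Q = (121 − 3)/0.5 = 236.
A monopolist chooses Q where MR = MC. MR = 121 − Q; setting this equal to 3 gives Q = 118 and P = 62.
DWL is the triangle between Q = 118 and Q = 236: ½·(236 − 118)·(62 − 3) = 3481.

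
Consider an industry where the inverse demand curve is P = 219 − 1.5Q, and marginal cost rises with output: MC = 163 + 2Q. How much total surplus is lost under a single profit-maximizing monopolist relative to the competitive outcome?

DWL = 40.32

Under competition P = MC: 219 − 1.5Q = 163 + 2Q ⇒ Q = 16, P = 195.
A monopolist chooses Q where MR = MC. MR = 219 − 3Q; setting this equal to 163 + 2Q gives Q = 11.2 and P = 202.2.
CS = ½·(219 − 195)·16 = 192; PS = (195·16 − 163·16 − ½·2·16²) = 256; TS = 448.
CS = ½·(219 − 202.2)·11.2 = 94.08; PS = (202.2·11.2 − 163·11.2 − ½·2·11.2²) = 313.6; TS = 407.68.
DWL = 448 − 407.68 = 40.32.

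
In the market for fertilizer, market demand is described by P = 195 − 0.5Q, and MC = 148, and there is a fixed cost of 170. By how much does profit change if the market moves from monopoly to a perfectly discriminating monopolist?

Monopoly sets MR = MC: 195 − Q = 148 ⇒ Q = 47, P = 195 − 0.5·47 = 171.5.
Profit = (171.5 − 148)·47 − 170 = 934.5.
With perfect price discrimination, output is the efficient level Q = 94 (where demand meets MC), but every buyer pays their willingness to pay: CS = 0 and PS = total surplus.
PS equals the full surplus area, 2209. Profit = 2209 − 170 = 2039.
Change in profit: 2039 − 934.5 = 1104.5.

Profit rises by 1104.5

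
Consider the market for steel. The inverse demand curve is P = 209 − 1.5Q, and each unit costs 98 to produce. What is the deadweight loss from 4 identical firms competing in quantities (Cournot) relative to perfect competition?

DWL = 164.28

Perfect competition: P = MC = 98, so 209 − 1.5Q = 98 and Q = 74.
In a 4-firm Cournot equilibrium, symmetry and the first-order condition give q = (209 − 98)/(7.5) = 14.8. So Q = 59.2 and P = 120.2.
DWL is the triangle between Q = 59.2 and Q = 74: ½·(74 − 59.2)·(120.2 − 98) = 164.28.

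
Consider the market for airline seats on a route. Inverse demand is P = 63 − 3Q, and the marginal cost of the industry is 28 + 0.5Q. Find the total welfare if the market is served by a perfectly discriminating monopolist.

TS = 175

With perfect price discrimination, output is the efficient level Q = 10 (where demand meets MC), but every buyer pays their willingness to pay: CS = 0 and PS = total surplus.
TS = 175 (equal to competitive TS).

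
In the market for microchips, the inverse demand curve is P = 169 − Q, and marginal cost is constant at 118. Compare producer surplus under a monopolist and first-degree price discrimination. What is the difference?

The monopolist equates marginal revenue to marginal cost: 169 − 2Q = 118, so Q = 25.5. From demand, P = 143.5.
PS = (143.5 − 118)·25.5 = 650.25.
Under first-degree price discrimination the firm charges each unit its demand price and produces up to where P = MC, i.e. Q = 51. Consumer surplus is zero; producer surplus equals total surplus.
PS = ½·(169 − 118)·51 = 1300.5.
Change in producer surplus: 1300.5 − 650.25 = 650.25.

PS rises by 650.25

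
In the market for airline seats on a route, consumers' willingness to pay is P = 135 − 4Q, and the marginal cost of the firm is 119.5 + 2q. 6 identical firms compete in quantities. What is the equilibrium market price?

P = 122.6

With 6 symmetric Cournot firms, each firm's FOC gives 135 − 28q = 119.5 + 2q, so q = 31/60, Q = 6·31/60 = 3.1, and P = 122.6.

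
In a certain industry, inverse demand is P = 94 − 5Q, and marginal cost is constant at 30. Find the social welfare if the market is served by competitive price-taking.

TS = 409.6

Competitive firms price at marginal cost: P = 30, giving Q = 12.8.
CS = ½·(94 − 30)·12.8 = 409.6; PS = (30 − 30)·12.8 = 0; TS = 409.6.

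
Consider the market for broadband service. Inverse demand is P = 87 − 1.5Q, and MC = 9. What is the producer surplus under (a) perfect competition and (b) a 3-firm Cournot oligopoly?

Competition: PS = 0; Cournot: PS = 760.5

Perfect competition: P = MC = 9, so 87 − 1.5Q = 9 and Q = 52.
PS = (9 − 9)·52 = 0.
With 3 symmetric Cournot firms, each firm's FOC gives 87 − 6q = 9, so q = 13, Q = 3·13 = 39, and P = 28.5.
PS = (28.5 − 9)·39 = 760.5.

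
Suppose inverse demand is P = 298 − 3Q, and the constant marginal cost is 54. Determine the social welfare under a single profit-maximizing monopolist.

TS = 7442

Monopoly sets MR = MC: 298 − 6Q = 54 ⇒ Q = 122/3, P = 298 − 3·122/3 = 176.
CS = ½·(298 − 176)·122/3 = 7442/3; PS = (176 − 54)·122/3 = 14884/3; TS = 7442.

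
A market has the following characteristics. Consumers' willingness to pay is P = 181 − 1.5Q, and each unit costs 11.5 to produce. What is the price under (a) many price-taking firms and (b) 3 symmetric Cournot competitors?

Competition: P = 11.5; Cournot: P = 53.875

Perfect competition: P = MC = 11.5, so 181 − 1.5Q = 11.5 and Q = 113.
With 3 symmetric Cournot firms, each firm's FOC gives 181 − 6q = 11.5, so q = 28.25, Q = 3·28.25 = 84.75, and P = 53.875.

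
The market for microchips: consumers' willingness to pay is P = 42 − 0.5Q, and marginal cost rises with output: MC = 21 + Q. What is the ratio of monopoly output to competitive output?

The monopolist equates marginal revenue to marginal cost: 42 − Q = 21 + Q, so Q = 10.5. From demand, P = 36.75.
Under competition P = MC: 42 − 0.5Q = 21 + Q ⇒ Q = 14, P = 35.
Ratio Q_m/Q_c = 10.5/14 = 0.75.

Q_m/Q_c = 0.75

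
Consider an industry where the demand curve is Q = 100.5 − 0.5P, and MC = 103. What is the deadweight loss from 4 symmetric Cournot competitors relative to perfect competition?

DWL = 96.04

Inverting demand: P = 201 − 2Q.
Under competition P = MC = 103, so Q = (201 − 103)/2 = 49.
With 4 symmetric Cournot firms, each firm's FOC gives 201 − 10q = 103, so q = 9.8, Q = 4·9.8 = 39.2, and P = 122.6.
DWL is the triangle between Q = 39.2 and Q = 49: ½·(49 − 39.2)·(122.6 − 103) = 96.04.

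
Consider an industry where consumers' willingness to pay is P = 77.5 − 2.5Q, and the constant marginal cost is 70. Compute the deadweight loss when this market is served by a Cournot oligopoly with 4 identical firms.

Perfect competition: P = MC = 70, so 77.5 − 2.5Q = 70 and Q = 3.
In a 4-firm Cournot equilibrium, symmetry and the first-order condition give q = (77.5 − 70)/(12.5) = 0.6. So Q = 2.4 and P = 71.5.
DWL is the triangle between Q = 2.4 and Q = 3: ½·(3 − 2.4)·(71.5 − 70) = 0.45.

DWL = 0.45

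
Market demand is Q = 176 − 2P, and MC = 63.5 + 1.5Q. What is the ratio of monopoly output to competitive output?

Q_m/Q_c = 0.8

Inverting demand: P = 88 − 0.5Q.
The monopolist equates marginal revenue to marginal cost: 88 − Q = 63.5 + 1.5Q, so Q = 9.8. From demand, P = 83.1.
Under competition P = MC: 88 − 0.5Q = 63.5 + 1.5Q ⇒ Q = 12.25, P = 81.875.
Ratio Q_m/Q_c = 9.8/12.25 = 0.8.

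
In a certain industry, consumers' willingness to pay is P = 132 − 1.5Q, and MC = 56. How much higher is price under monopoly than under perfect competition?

P rises by 38

Under competition P = MC = 56, so Q = (132 − 56)/1.5 = 152/3.
A monopolist chooses Q where MR = MC. MR = 132 − 3Q; setting this equal to 56 gives Q = 76/3 and P = 94.
Change in price: 94 − 56 = 38.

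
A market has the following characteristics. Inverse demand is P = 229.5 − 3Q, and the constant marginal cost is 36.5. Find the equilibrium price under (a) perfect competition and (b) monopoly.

Competition: P = 36.5; Monopoly: P = 133

Perfect competition: P = MC = 36.5, so 229.5 − 3Q = 36.5 and Q = 193/3.
Monopoly sets MR = MC: 229.5 − 6Q = 36.5 ⇒ Q = 193/6, P = 229.5 − 3·193/6 = 133.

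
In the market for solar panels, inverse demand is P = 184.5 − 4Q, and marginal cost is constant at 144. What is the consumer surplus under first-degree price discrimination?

Under first-degree price discrimination the firm charges each unit its demand price and produces up to where P = MC, i.e. Q = 10.125. Consumer surplus is zero; producer surplus equals total surplus.
CS = 0.

CS = 0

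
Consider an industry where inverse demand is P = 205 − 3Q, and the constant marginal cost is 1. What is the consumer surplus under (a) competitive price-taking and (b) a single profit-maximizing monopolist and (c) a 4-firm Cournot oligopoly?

Competition: CS = 6936; Monopoly: CS = 1734; Cournot: CS = 4439.04

Competitive firms price at marginal cost: P = 1, giving Q = 68.
CS = ½·(205 − 1)·68 = 6936.
Monopoly sets MR = MC: 205 − 6Q = 1 ⇒ Q = 34, P = 205 − 3·34 = 103.
CS = ½·(205 − 103)·34 = 1734.
In a 4-firm Cournot equilibrium, symmetry and the first-order condition give q = (205 − 1)/(15) = 13.6. So Q = 54.4 and P = 41.8.
CS = ½·(205 − 41.8)·54.4 = 4439.04.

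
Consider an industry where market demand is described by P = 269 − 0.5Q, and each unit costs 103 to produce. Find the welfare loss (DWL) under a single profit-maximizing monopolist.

Under competition P = MC = 103, so Q = (269 − 103)/0.5 = 332.
A monopolist chooses Q where MR = MC. MR = 269 − Q; setting this equal to 103 gives Q = 166 and P = 186.
DWL is the triangle between Q = 166 and Q = 332: ½·(332 − 166)·(186 − 103) = 6889.

DWL = 6889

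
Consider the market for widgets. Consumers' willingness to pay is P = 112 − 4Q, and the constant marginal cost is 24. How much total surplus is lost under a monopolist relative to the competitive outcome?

Competitive firms price at marginal cost: P = 24, giving Q = 22.
The monopolist equates marginal revenue to marginal cost: 112 − 8Q = 24, so Q = 11. From demand, P = 68.
DWL is the triangle between Q = 11 and Q = 22: ½·(22 − 11)·(68 − 24) = 242.

DWL = 242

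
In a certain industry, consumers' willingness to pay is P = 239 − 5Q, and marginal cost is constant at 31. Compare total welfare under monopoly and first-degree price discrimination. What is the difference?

TS rises by 1081.6

Monopoly sets MR = MC: 239 − 10Q = 31 ⇒ Q = 20.8, P = 239 − 5·20.8 = 135.
CS = ½·(239 − 135)·20.8 = 1081.6; PS = (135 − 31)·20.8 = 2163.2; TS = 3244.8.
Under first-degree price discrimination the firm charges each unit its demand price and produces up to where P = MC, i.e. Q = 41.6. Consumer surplus is zero; producer surplus equals total surplus.
TS = 4326.4 (equal to competitive TS).
Change in total welfare: 4326.4 − 3244.8 = 1081.6.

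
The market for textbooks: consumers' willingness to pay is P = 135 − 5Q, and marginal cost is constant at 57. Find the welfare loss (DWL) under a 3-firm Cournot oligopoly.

DWL = 38.025

Perfect competition: P = MC = 57, so 135 − 5Q = 57 and Q = 15.6.
In a 3-firm Cournot equilibrium, symmetry and the first-order condition give q = (135 − 57)/(20) = 3.9. So Q = 11.7 and P = 76.5.
DWL is the triangle between Q = 11.7 and Q = 15.6: ½·(15.6 − 11.7)·(76.5 − 57) = 38.025.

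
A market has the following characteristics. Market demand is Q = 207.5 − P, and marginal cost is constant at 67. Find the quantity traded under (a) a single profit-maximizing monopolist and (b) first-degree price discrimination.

Monopoly: Q = 70.25; Perfect PD: Q = 140.5

Inverting demand: P = 207.5 − Q.
The monopolist equates marginal revenue to marginal cost: 207.5 − 2Q = 67, so Q = 70.25. From demand, P = 137.25.
Under first-degree price discrimination the firm charges each unit its demand price and produces up to where P = MC, i.e. Q = 140.5. Consumer surplus is zero; producer surplus equals total surplus.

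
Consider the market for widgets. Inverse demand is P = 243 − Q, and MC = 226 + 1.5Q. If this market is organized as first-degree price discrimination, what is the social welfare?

Under first-degree price discrimination the firm charges each unit its demand price and produces up to where P = MC, i.e. Q = 6.8. Consumer surplus is zero; producer surplus equals total surplus.
TS = 57.8 (equal to competitive TS).

TS = 57.8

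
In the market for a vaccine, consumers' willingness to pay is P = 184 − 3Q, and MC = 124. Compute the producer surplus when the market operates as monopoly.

The monopolist equates marginal revenue to marginal cost: 184 − 6Q = 124, so Q = 10. From demand, P = 154.
PS = (154 − 124)·10 = 300.

PS = 300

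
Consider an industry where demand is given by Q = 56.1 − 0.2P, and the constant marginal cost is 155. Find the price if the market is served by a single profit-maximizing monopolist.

P = 217.75

Inverting demand: P = 280.5 − 5Q.
The monopolist equates marginal revenue to marginal cost: 280.5 − 10Q = 155, so Q = 12.55. From demand, P = 217.75.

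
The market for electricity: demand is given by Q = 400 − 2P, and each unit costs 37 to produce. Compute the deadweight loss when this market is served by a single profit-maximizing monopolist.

Inverting demand: P = 200 − 0.5Q.
Under competition P = MC = 37, so Q = (200 − 37)/0.5 = 326.
Monopoly sets MR = MC: 200 − Q = 37 ⇒ Q = 163, P = 200 − 0.5·163 = 118.5.
DWL is the triangle between Q = 163 and Q = 326: ½·(326 − 163)·(118.5 − 37) = 6642.25.

DWL = 6642.25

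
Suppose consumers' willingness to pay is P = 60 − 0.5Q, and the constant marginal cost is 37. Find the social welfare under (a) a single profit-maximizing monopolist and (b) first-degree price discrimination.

Monopoly: TS = 396.75; Perfect PD: TS = 529

The monopolist equates marginal revenue to marginal cost: 60 − Q = 37, so Q = 23. From demand, P = 48.5.
CS = ½·(60 − 48.5)·23 = 132.25; PS = (48.5 − 37)·23 = 264.5; TS = 396.75.
With perfect price discrimination, output is the efficient level Q = 46 (where demand meets MC), but every buyer pays their willingness to pay: CS = 0 and PS = total surplus.
TS = 529 (equal to competitive TS).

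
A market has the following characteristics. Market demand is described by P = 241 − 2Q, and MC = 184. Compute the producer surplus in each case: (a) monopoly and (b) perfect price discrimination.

Monopoly: PS = 406.125; Perfect PD: PS = 812.25

A monopolist chooses Q where MR = MC. MR = 241 − 4Q; setting this equal to 184 gives Q = 14.25 and P = 212.5.
PS = (212.5 − 184)·14.25 = 406.125.
With perfect price discrimination, output is the efficient level Q = 28.5 (where demand meets MC), but every buyer pays their willingness to pay: CS = 0 and PS = total surplus.
PS = ½·(241 − 184)·28.5 = 812.25.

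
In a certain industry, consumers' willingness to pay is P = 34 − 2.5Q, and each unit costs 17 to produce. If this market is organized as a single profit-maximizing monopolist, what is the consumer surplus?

CS = 14.45

The monopolist equates marginal revenue to marginal cost: 34 − 5Q = 17, so Q = 3.4. From demand, P = 25.5.
CS = ½·(34 − 25.5)·3.4 = 14.45.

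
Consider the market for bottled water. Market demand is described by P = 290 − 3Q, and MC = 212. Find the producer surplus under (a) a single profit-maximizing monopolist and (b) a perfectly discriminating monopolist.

Monopoly: PS = 507; Perfect PD: PS = 1014

Monopoly sets MR = MC: 290 − 6Q = 212 ⇒ Q = 13, P = 290 − 3·13 = 251.
PS = (251 − 212)·13 = 507.
Under first-degree price discrimination the firm charges each unit its demand price and produces up to where P = MC, i.e. Q = 26. Consumer surplus is zero; producer surplus equals total surplus.
PS = ½·(290 − 212)·26 = 1014.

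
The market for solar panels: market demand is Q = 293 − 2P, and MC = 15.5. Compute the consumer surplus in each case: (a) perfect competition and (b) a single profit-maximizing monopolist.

Competition: CS = 17161; Monopoly: CS = 4290.25

Inverting demand: P = 146.5 − 0.5Q.
Competitive firms price at marginal cost: P = 15.5, giving Q = 262.
CS = ½·(146.5 − 15.5)·262 = 17161.
The monopolist equates marginal revenue to marginal cost: 146.5 − Q = 15.5, so Q = 131. From demand, P = 81.
CS = ½·(146.5 − 81)·131 = 4290.25.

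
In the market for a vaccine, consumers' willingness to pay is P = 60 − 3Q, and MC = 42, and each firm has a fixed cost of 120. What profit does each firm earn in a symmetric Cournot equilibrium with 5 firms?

In a 5-firm Cournot equilibrium, symmetry and the first-order condition give q = (60 − 42)/(18) = 1. So Q = 5 and P = 45.
Each firm's profit = (45 − 42)·1 − 120 = −117.

π_i = −117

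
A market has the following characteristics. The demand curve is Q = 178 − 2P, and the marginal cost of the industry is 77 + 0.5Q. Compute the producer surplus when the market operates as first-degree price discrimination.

PS = 72

Inverting demand: P = 89 − 0.5Q.
A perfectly discriminating monopolist sells every unit with P(Q) ≥ MC(Q), so output equals the competitive quantity Q = 12. Each buyer pays their reservation price, so CS = 0 and the firm captures all surplus.
PS = ½·(89 − 77)·12 = 72.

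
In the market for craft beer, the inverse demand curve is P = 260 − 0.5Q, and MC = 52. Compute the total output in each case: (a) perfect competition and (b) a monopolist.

Competition: Q = 416; Monopoly: Q = 208

Competitive firms price at marginal cost: P = 52, giving Q = 416.
Monopoly sets MR = MC: 260 − Q = 52 ⇒ Q = 208, P = 260 − 0.5·208 = 156.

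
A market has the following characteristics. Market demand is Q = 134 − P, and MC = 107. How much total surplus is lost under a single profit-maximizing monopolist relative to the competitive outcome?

DWL = 91.125

Inverting demand: P = 134 − Q.
Competitive firms price at marginal cost: P = 107, giving Q = 27.
The monopolist equates marginal revenue to marginal cost: 134 − 2Q = 107, so Q = 13.5. From demand, P = 120.5.
DWL is the triangle between Q = 13.5 and Q = 27: ½·(27 − 13.5)·(120.5 − 107) = 91.125.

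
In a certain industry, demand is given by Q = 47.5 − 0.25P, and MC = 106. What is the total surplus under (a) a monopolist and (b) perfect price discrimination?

Inverting demand: P = 190 − 4Q.
Monopoly sets MR = MC: 190 − 8Q = 106 ⇒ Q = 10.5, P = 190 − 4·10.5 = 148.
CS = ½·(190 − 148)·10.5 = 220.5; PS = (148 − 106)·10.5 = 441; TS = 661.5.
Under first-degree price discrimination the firm charges each unit its demand price and produces up to where P = MC, i.e. Q = 21. Consumer surplus is zero; producer surplus equals total surplus.
TS = 882 (equal to competitive TS).

Monopoly: TS = 661.5; Perfect PD: TS = 882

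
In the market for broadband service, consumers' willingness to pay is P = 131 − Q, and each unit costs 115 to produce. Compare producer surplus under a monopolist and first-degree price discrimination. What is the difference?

Producer surplus rises by 64

The monopolist equates marginal revenue to marginal cost: 131 − 2Q = 115, so Q = 8. From demand, P = 123.
PS = (123 − 115)·8 = 64.
Under first-degree price discrimination the firm charges each unit its demand price and produces up to where P = MC, i.e. Q = 16. Consumer surplus is zero; producer surplus equals total surplus.
PS = ½·(131 − 115)·16 = 128.
Change in producer surplus: 128 − 64 = 64.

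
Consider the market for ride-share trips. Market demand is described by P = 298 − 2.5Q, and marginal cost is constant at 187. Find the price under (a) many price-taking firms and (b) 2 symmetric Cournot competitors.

Competitive firms price at marginal cost: P = 187, giving Q = 44.4.
Cournot with 2 identical firms: the symmetric best-response condition is 298 − 7.5q = 187. Each firm produces q = 14.8, total output Q = 29.6, price P = 224.

Competition: P = 187; Cournot: P = 224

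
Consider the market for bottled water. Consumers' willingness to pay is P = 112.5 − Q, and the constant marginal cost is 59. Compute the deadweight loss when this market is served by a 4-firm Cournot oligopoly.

DWL = 57.245

Competitive firms price at marginal cost: P = 59, giving Q = 53.5.
In a 4-firm Cournot equilibrium, symmetry and the first-order condition give q = (112.5 − 59)/(5) = 10.7. So Q = 42.8 and P = 69.7.
DWL is the triangle between Q = 42.8 and Q = 53.5: ½·(53.5 − 42.8)·(69.7 − 59) = 57.245.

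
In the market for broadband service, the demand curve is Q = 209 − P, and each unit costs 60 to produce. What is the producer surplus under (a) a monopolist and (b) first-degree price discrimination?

Inverting demand: P = 209 − Q.
Monopoly sets MR = MC: 209 − 2Q = 60 ⇒ Q = 74.5, P = 209 − 74.5 = 134.5.
PS = (134.5 − 60)·74.5 = 5550.25.
A perfectly discriminating monopolist sells every unit with P(Q) ≥ MC(Q), so output equals the competitive quantity Q = 149. Each buyer pays their reservation price, so CS = 0 and the firm captures all surplus.
PS = ½·(209 − 60)·149 = 11100.5.

Monopoly: PS = 5550.25; Perfect PD: PS = 11100.5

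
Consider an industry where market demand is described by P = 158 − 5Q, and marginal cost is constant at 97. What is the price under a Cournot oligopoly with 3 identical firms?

Cournot with 3 identical firms: the symmetric best-response condition is 158 − 20q = 97. Each firm produces q = 3.05, total output Q = 9.15, price P = 112.25.

P = 112.25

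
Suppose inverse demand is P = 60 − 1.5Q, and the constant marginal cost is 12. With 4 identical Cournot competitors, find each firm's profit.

Cournot with 4 identical firms: the symmetric best-response condition is 60 − 7.5q = 12. Each firm produces q = 6.4, total output Q = 25.6, price P = 21.6.
Each firm's profit = (21.6 − 12)·6.4 = 61.44.

π_i = 61.44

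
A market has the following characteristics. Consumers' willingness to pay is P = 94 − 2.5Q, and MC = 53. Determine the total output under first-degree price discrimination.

Q = 16.4

With perfect price discrimination, output is the efficient level Q = 16.4 (where demand meets MC), but every buyer pays their willingness to pay: CS = 0 and PS = total surplus.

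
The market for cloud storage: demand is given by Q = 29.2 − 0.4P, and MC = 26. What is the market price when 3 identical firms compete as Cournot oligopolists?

Inverting demand: P = 73 − 2.5Q.
With 3 symmetric Cournot firms, each firm's FOC gives 73 − 10q = 26, so q = 4.7, Q = 3·4.7 = 14.1, and P = 37.75.

P = 37.75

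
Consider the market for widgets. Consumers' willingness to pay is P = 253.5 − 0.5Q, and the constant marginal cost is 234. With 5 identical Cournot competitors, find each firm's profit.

π_i = 21.125

With 5 symmetric Cournot firms, each firm's FOC gives 253.5 − 3q = 234, so q = 6.5, Q = 5·6.5 = 32.5, and P = 237.25.
Each firm's profit = (237.25 − 234)·6.5 = 21.125.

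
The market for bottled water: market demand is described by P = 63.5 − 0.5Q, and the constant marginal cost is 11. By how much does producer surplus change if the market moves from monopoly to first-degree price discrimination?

Monopoly sets MR = MC: 63.5 − Q = 11 ⇒ Q = 52.5, P = 63.5 − 0.5·52.5 = 37.25.
PS = (37.25 − 11)·52.5 = 1378.125.
With perfect price discrimination, output is the efficient level Q = 105 (where demand meets MC), but every buyer pays their willingness to pay: CS = 0 and PS = total surplus.
PS = ½·(63.5 − 11)·105 = 2756.25.
Change in producer surplus: 2756.25 − 1378.125 = 1378.125.

Producer surplus rises by 1378.125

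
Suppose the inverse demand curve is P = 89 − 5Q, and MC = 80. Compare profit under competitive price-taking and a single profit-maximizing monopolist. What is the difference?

π rises by 4.05

Competitive firms price at marginal cost: P = 80, giving Q = 1.8.
Profit = (80 − 80)·1.8 = 0.
A monopolist chooses Q where MR = MC. MR = 89 − 10Q; setting this equal to 80 gives Q = 0.9 and P = 84.5.
Profit = (84.5 − 80)·0.9 = 4.05.
Change in profit: 4.05 − 0 = 4.05.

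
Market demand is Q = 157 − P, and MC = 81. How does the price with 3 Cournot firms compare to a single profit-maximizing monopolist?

Cournot: P = 100; Monopoly: P = 119

Inverting demand: P = 157 − Q.
With 3 symmetric Cournot firms, each firm's FOC gives 157 − 4q = 81, so q = 19, Q = 3·19 = 57, and P = 100.
Monopoly sets MR = MC: 157 − 2Q = 81 ⇒ Q = 38, P = 157 − 38 = 119.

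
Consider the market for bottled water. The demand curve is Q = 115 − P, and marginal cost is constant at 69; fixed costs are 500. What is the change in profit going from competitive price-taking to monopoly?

Profit rises by 529

Inverting demand: P = 115 − Q.
Competitive firms price at marginal cost: P = 69, giving Q = 46.
Profit = (69 − 69)·46 − 500 = −500.
A monopolist chooses Q where MR = MC. MR = 115 − 2Q; setting this equal to 69 gives Q = 23 and P = 92.
Profit = (92 − 69)·23 − 500 = 29.
Change in profit: 29 − −500 = 529.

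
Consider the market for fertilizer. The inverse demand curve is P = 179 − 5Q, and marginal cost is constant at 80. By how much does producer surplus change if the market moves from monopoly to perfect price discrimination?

The monopolist equates marginal revenue to marginal cost: 179 − 10Q = 80, so Q = 9.9. From demand, P = 129.5.
PS = (129.5 − 80)·9.9 = 490.05.
Under first-degree price discrimination the firm charges each unit its demand price and produces up to where P = MC, i.e. Q = 19.8. Consumer surplus is zero; producer surplus equals total surplus.
PS = ½·(179 − 80)·19.8 = 980.1.
Change in producer surplus: 980.1 − 490.05 = 490.05.

Producer surplus rises by 490.05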